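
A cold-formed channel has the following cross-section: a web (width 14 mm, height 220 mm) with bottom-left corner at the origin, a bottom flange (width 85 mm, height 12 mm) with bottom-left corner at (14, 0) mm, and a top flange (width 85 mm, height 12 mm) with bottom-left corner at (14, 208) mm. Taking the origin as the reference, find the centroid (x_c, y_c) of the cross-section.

x_c = 26.72 mm, y_c = 110.00 mm

Part | A | x̄ᵢ | ȳᵢ | A·x̄ᵢ | A·ȳᵢ
web | 3080.00 | 7.00 | 110.00 | 21560.00 | 338800.00
bottom flange | 1020.00 | 56.50 | 6.00 | 57630.00 | 6120.00
top flange | 1020.00 | 56.50 | 214.00 | 57630.00 | 218280.00
Σ | 5120.00 |  |  | 136820.00 | 563200.00
x_c = 136820.00 / 5120.00 = 26.72 mm
y_c = 563200.00 / 5120.00 = 110.00 mm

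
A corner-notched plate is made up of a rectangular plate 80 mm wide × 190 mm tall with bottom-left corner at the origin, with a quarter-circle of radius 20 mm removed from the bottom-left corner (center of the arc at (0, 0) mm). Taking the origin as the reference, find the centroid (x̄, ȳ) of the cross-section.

x̄ = 40.67 mm, ȳ = 96.83 mm

plate: A = 80 × 190 = 15200.00, centroid at (40.00, 95.00).
removed quarter-circle: A = −¼π·20² = -314.16, centroid at (8.49, 8.49).
ΣA = 14885.84 mm², ΣAx̄ = 605333.33 mm³, ΣAȳ = 1441333.33 mm³.
x̄ = 605333.33/14885.84 = 40.67 mm; ȳ = 1441333.33/14885.84 = 96.83 mm.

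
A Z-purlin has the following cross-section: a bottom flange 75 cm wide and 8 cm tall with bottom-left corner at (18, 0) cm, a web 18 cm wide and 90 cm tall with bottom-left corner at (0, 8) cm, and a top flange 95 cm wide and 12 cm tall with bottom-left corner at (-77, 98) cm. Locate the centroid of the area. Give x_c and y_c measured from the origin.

bottom flange: A = 75 × 8 = 600.00, centroid at (55.50, 4.00).
web: A = 18 × 90 = 1620.00, centroid at (9.00, 53.00).
top flange: A = 95 × 12 = 1140.00, centroid at (-29.50, 104.00).
ΣA = 3360.00 cm², ΣAx_c = 14250.00 cm³, ΣAy_c = 206820.00 cm³.
x_c = 14250.00/3360.00 = 4.24 cm; y_c = 206820.00/3360.00 = 61.55 cm.

x_c = 4.24 cm, y_c = 61.55 cm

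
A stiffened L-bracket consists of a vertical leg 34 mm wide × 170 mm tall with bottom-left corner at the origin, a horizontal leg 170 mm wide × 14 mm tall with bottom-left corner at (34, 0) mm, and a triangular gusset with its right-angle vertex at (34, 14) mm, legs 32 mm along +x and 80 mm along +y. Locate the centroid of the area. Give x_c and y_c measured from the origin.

x_c = 46.47 mm, y_c = 59.32 mm

vertical leg: A = 34 × 170 = 5780.00, centroid at (17.00, 85.00).
horizontal leg: A = 170 × 14 = 2380.00, centroid at (119.00, 7.00).
gusset: A = ½·32·80 = 1280.00, centroid at (44.67, 40.67).
ΣA = 9440.00 mm², ΣAx_c = 438653.33 mm³, ΣAy_c = 560013.33 mm³.
x_c = 438653.33/9440.00 = 46.47 mm; y_c = 560013.33/9440.00 = 59.32 mm.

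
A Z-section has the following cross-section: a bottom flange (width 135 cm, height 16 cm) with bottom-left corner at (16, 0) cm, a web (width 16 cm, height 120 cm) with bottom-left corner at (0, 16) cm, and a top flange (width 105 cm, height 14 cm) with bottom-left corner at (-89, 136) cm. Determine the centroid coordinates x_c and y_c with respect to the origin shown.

Part | A | x̄ᵢ | ȳᵢ | A·x̄ᵢ | A·ȳᵢ
bottom flange | 2160.00 | 83.50 | 8.00 | 180360.00 | 17280.00
web | 1920.00 | 8.00 | 76.00 | 15360.00 | 145920.00
top flange | 1470.00 | -36.50 | 143.00 | -53655.00 | 210210.00
Σ | 5550.00 |  |  | 142065.00 | 373410.00
x_c = 142065.00 / 5550.00 = 25.60 cm
y_c = 373410.00 / 5550.00 = 67.28 cm

x_c = 25.60 cm, y_c = 67.28 cm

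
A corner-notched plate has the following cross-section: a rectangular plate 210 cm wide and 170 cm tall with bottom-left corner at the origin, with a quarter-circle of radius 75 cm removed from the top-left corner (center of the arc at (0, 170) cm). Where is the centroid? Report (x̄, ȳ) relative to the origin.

plate: A = 210 × 170 = 35700.00, centroid at (105.00, 85.00).
removed quarter-circle: A = −¼π·75² = -4417.86, centroid at (31.83, 138.17).
ΣA = 31282.14 cm², ΣAx̄ = 3607875.00 cm³, ΣAȳ = 2424088.01 cm³.
x̄ = 3607875.00/31282.14 = 115.33 cm; ȳ = 2424088.01/31282.14 = 77.49 cm.

x̄ = 115.33 cm, ȳ = 77.49 cm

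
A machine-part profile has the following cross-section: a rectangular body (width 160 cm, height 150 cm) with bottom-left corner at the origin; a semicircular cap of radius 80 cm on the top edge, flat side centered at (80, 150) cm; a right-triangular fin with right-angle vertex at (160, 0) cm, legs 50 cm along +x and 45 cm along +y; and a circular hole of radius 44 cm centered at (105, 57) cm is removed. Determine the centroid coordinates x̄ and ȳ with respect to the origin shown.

rectangular body: A = 160 × 150 = 24000.00, centroid at (80.00, 75.00).
semicircular top: A = ½π·80² = 10053.10, centroid at (80.00, 183.95).
triangular fin: A = ½·50·45 = 1125.00, centroid at (176.67, 15.00).
hole: A = −π·44² = -6082.12, centroid at (105.00, 57.00).
ΣA = 29095.97 cm², ΣAx̄ = 2284374.76 cm³, ΣAȳ = 3319491.77 cm³.
x̄ = 2284374.76/29095.97 = 78.51 cm; ȳ = 3319491.77/29095.97 = 114.09 cm.

x̄ = 78.51 cm, ȳ = 114.09 cm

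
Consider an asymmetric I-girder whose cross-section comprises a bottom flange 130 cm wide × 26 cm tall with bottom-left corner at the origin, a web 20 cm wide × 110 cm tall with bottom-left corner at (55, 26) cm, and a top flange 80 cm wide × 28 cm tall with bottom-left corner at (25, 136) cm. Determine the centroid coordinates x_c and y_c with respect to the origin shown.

bottom flange: A = 130 × 26 = 3380.00, centroid at (65.00, 13.00).
web: A = 20 × 110 = 2200.00, centroid at (65.00, 81.00).
top flange: A = 80 × 28 = 2240.00, centroid at (65.00, 150.00).
ΣA = 7820.00 cm², ΣAx_c = 508300.00 cm³, ΣAy_c = 558140.00 cm³.
x_c = 508300.00/7820.00 = 65.00 cm; y_c = 558140.00/7820.00 = 71.37 cm.

x_c = 65.00 cm, y_c = 71.37 cm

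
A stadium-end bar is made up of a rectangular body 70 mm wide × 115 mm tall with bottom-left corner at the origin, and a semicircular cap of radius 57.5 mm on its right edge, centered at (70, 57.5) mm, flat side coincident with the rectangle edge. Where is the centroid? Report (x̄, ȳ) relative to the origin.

x̄ = 58.30 mm, ȳ = 57.50 mm

rectangular body: A = 70 × 115 = 8050.00, centroid at (35.00, 57.50).
semicircular end: A = ½π·57.5² = 5193.45, centroid at (94.40, 57.50).
ΣA = 13243.45 mm²
ΣAx̄ = (8050.00)(35.00) + (5193.45)(94.40) = 772030.76 mm³
ΣAȳ = (8050.00)(57.50) + (5193.45)(57.50) = 761498.11 mm³
x̄ = 772030.76 / 13243.45 = 58.30 mm
ȳ = 761498.11 / 13243.45 = 57.50 mm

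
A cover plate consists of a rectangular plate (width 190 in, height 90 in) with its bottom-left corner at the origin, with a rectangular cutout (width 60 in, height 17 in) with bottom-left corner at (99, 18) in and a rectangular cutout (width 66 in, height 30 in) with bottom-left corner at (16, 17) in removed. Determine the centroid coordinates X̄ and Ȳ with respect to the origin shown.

X̄ = 99.00 in, Ȳ = 48.16 in

plate: A = 190 × 90 = 17100.00, centroid at (95.00, 45.00).
hole 1: A = −(60 × 17) = -1020.00, centroid at (129.00, 26.50).
hole 2: A = −(66 × 30) = -1980.00, centroid at (49.00, 32.00).
ΣA = 14100.00 in², ΣAX̄ = 1395900.00 in³, ΣAȲ = 679110.00 in³.
X̄ = 1395900.00/14100.00 = 99.00 in; Ȳ = 679110.00/14100.00 = 48.16 in.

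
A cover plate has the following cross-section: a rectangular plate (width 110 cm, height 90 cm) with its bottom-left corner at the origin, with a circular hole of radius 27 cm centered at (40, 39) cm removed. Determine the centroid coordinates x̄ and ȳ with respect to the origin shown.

x̄ = 59.51 cm, ȳ = 46.81 cm

plate: A = 110 × 90 = 9900.00, centroid at (55.00, 45.00).
hole: A = −π·27² = -2290.22, centroid at (40.00, 39.00).
ΣA = 7609.78 cm², ΣAx̄ = 452891.16 cm³, ΣAȳ = 356181.38 cm³.
x̄ = 452891.16/7609.78 = 59.51 cm; ȳ = 356181.38/7609.78 = 46.81 cm.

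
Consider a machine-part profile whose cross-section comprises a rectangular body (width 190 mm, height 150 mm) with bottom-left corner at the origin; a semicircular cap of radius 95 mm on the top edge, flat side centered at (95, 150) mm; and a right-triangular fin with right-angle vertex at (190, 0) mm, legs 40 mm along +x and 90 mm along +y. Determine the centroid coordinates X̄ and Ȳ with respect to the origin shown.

rectangular body: A = 190 × 150 = 28500.00, centroid at (95.00, 75.00).
semicircular top: A = ½π·95² = 14176.44, centroid at (95.00, 190.32).
triangular fin: A = ½·40·90 = 1800.00, centroid at (203.33, 30.00).
ΣA = 44476.44 mm², ΣAX̄ = 4420261.50 mm³, ΣAȲ = 4889548.86 mm³.
X̄ = 4420261.50/44476.44 = 99.38 mm; Ȳ = 4889548.86/44476.44 = 109.94 mm.

X̄ = 99.38 mm, Ȳ = 109.94 mm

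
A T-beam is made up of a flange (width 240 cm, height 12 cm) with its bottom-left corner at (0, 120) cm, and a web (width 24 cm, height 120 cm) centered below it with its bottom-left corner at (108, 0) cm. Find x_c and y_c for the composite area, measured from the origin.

x_c = 120.00 cm, y_c = 93.00 cm

web: A = 24 × 120 = 2880.00, centroid at (120.00, 60.00).
flange: A = 240 × 12 = 2880.00, centroid at (120.00, 126.00).
ΣA = 5760.00 cm², ΣAx_c = 691200.00 cm³, ΣAy_c = 535680.00 cm³.
x_c = 691200.00/5760.00 = 120.00 cm; y_c = 535680.00/5760.00 = 93.00 cm.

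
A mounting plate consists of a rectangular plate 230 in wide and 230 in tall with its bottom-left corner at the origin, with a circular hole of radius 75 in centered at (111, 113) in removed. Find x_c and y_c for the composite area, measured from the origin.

plate: A = 230 × 230 = 52900.00, centroid at (115.00, 115.00).
hole: A = −π·75² = -17671.46, centroid at (111.00, 113.00).
ΣA = 35228.54 in², ΣAx_c = 4121968.09 in³, ΣAy_c = 4086625.17 in³.
x_c = 4121968.09/35228.54 = 117.01 in; y_c = 4086625.17/35228.54 = 116.00 in.

x_c = 117.01 in, y_c = 116.00 in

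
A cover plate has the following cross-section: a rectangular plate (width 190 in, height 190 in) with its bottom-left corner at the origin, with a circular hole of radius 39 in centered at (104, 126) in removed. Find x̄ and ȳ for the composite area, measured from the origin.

x̄ = 93.63 in, ȳ = 90.27 in

plate: A = 190 × 190 = 36100.00, centroid at (95.00, 95.00).
hole: A = −π·39² = -4778.36, centroid at (104.00, 126.00).
ΣA = 31321.64 in²
ΣAx̄ = (36100.00)(95.00) + (-4778.36)(104.00) = 2932550.31 in³
ΣAȳ = (36100.00)(95.00) + (-4778.36)(126.00) = 2827426.33 in³
x̄ = 2932550.31 / 31321.64 = 93.63 in
ȳ = 2827426.33 / 31321.64 = 90.27 in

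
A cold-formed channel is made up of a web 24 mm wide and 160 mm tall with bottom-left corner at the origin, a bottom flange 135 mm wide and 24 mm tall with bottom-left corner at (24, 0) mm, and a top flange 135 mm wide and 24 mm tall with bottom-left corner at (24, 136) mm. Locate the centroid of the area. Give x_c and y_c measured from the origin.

x_c = 61.92 mm, y_c = 80.00 mm

web: A = 24 × 160 = 3840.00, centroid at (12.00, 80.00).
bottom flange: A = 135 × 24 = 3240.00, centroid at (91.50, 12.00).
top flange: A = 135 × 24 = 3240.00, centroid at (91.50, 148.00).
ΣA = 10320.00 mm², ΣAx_c = 639000.00 mm³, ΣAy_c = 825600.00 mm³.
x_c = 639000.00/10320.00 = 61.92 mm; y_c = 825600.00/10320.00 = 80.00 mm.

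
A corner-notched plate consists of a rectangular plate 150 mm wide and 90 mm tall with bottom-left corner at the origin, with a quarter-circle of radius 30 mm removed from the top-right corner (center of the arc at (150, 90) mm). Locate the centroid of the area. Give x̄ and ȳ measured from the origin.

plate: A = 150 × 90 = 13500.00, centroid at (75.00, 45.00).
removed quarter-circle: A = −¼π·30² = -706.86, centroid at (137.27, 77.27).
ΣA = 12793.14 mm², ΣAx̄ = 915471.25 mm³, ΣAȳ = 552882.75 mm³.
x̄ = 915471.25/12793.14 = 71.56 mm; ȳ = 552882.75/12793.14 = 43.22 mm.

x̄ = 71.56 mm, ȳ = 43.22 mm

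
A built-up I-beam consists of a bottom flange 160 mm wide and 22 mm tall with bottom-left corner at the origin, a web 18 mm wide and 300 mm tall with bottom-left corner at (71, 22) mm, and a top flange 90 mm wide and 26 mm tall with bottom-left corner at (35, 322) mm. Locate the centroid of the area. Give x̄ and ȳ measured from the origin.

x̄ = 80.00 mm, ȳ = 155.54 mm

bottom flange: A = 160 × 22 = 3520.00, centroid at (80.00, 11.00).
web: A = 18 × 300 = 5400.00, centroid at (80.00, 172.00).
top flange: A = 90 × 26 = 2340.00, centroid at (80.00, 335.00).
ΣA = 11260.00 mm², ΣAx̄ = 900800.00 mm³, ΣAȳ = 1751420.00 mm³.
x̄ = 900800.00/11260.00 = 80.00 mm; ȳ = 1751420.00/11260.00 = 155.54 mm.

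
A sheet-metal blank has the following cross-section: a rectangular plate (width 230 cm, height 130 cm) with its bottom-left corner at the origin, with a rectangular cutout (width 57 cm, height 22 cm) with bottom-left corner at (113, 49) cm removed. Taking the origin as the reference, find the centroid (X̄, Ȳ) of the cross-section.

X̄ = 113.84 cm, Ȳ = 65.22 cm

plate: A = 230 × 130 = 29900.00, centroid at (115.00, 65.00).
hole: A = −(57 × 22) = -1254.00, centroid at (141.50, 60.00).
ΣA = 28646.00 cm², ΣAX̄ = 3261059.00 cm³, ΣAȲ = 1868260.00 cm³.
X̄ = 3261059.00/28646.00 = 113.84 cm; Ȳ = 1868260.00/28646.00 = 65.22 cm.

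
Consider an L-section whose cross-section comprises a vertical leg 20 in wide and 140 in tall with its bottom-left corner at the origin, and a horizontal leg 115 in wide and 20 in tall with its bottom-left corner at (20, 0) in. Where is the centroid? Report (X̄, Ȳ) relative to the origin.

vertical leg: A = 20 × 140 = 2800.00, centroid at (10.00, 70.00).
horizontal leg: A = 115 × 20 = 2300.00, centroid at (77.50, 10.00).
ΣA = 5100.00 in²
ΣAX̄ = (2800.00)(10.00) + (2300.00)(77.50) = 206250.00 in³
ΣAȲ = (2800.00)(70.00) + (2300.00)(10.00) = 219000.00 in³
X̄ = 206250.00 / 5100.00 = 40.44 in
Ȳ = 219000.00 / 5100.00 = 42.94 in

X̄ = 40.44 in, Ȳ = 42.94 in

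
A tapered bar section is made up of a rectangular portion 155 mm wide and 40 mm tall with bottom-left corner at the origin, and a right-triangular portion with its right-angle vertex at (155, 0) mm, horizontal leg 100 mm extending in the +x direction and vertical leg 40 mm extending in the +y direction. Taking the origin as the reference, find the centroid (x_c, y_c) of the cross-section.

rectangular portion: A = 155 × 40 = 6200.00, centroid at (77.50, 20.00).
triangular portion: A = ½·100·40 = 2000.00, centroid at (188.33, 13.33).
ΣA = 8200.00 mm², ΣAx_c = 857166.67 mm³, ΣAy_c = 150666.67 mm³.
x_c = 857166.67/8200.00 = 104.53 mm; y_c = 150666.67/8200.00 = 18.37 mm.

x_c = 104.53 mm, y_c = 18.37 mm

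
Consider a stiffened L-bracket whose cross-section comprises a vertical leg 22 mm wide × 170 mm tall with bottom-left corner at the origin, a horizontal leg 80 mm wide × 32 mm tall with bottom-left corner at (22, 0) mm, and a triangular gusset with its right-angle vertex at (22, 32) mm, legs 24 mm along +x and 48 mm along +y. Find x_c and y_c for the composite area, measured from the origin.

vertical leg: A = 22 × 170 = 3740.00, centroid at (11.00, 85.00).
horizontal leg: A = 80 × 32 = 2560.00, centroid at (62.00, 16.00).
gusset: A = ½·24·48 = 576.00, centroid at (30.00, 48.00).
ΣA = 6876.00 mm²
ΣAx_c = (3740.00)(11.00) + (2560.00)(62.00) + (576.00)(30.00) = 217140.00 mm³
ΣAy_c = (3740.00)(85.00) + (2560.00)(16.00) + (576.00)(48.00) = 386508.00 mm³
x_c = 217140.00 / 6876.00 = 31.58 mm
y_c = 386508.00 / 6876.00 = 56.21 mm

x_c = 31.58 mm, y_c = 56.21 mm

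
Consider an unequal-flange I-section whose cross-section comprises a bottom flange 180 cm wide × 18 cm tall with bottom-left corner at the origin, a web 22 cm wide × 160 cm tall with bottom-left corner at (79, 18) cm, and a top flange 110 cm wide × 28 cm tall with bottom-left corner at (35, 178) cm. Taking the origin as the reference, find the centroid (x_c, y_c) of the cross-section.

x_c = 90.00 cm, y_c = 98.12 cm

bottom flange: A = 180 × 18 = 3240.00, centroid at (90.00, 9.00).
web: A = 22 × 160 = 3520.00, centroid at (90.00, 98.00).
top flange: A = 110 × 28 = 3080.00, centroid at (90.00, 192.00).
ΣA = 9840.00 cm², ΣAx_c = 885600.00 cm³, ΣAy_c = 965480.00 cm³.
x_c = 885600.00/9840.00 = 90.00 cm; y_c = 965480.00/9840.00 = 98.12 cm.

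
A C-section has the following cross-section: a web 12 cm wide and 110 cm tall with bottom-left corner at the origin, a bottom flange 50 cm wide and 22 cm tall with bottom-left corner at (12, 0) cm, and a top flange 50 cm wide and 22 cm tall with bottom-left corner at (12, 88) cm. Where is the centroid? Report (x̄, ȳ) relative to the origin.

x̄ = 25.38 cm, ȳ = 55.00 cm

web: A = 12 × 110 = 1320.00, centroid at (6.00, 55.00).
bottom flange: A = 50 × 22 = 1100.00, centroid at (37.00, 11.00).
top flange: A = 50 × 22 = 1100.00, centroid at (37.00, 99.00).
ΣA = 3520.00 cm²
ΣAx̄ = (1320.00)(6.00) + (1100.00)(37.00) + (1100.00)(37.00) = 89320.00 cm³
ΣAȳ = (1320.00)(55.00) + (1100.00)(11.00) + (1100.00)(99.00) = 193600.00 cm³
x̄ = 89320.00 / 3520.00 = 25.38 cm
ȳ = 193600.00 / 3520.00 = 55.00 cm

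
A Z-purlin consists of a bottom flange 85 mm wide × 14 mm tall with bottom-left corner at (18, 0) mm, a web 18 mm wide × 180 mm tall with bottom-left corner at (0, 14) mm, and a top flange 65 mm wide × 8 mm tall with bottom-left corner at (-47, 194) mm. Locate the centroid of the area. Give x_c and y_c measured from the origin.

bottom flange: A = 85 × 14 = 1190.00, centroid at (60.50, 7.00).
web: A = 18 × 180 = 3240.00, centroid at (9.00, 104.00).
top flange: A = 65 × 8 = 520.00, centroid at (-14.50, 198.00).
ΣA = 4950.00 mm²
ΣAx_c = (1190.00)(60.50) + (3240.00)(9.00) + (520.00)(-14.50) = 93615.00 mm³
ΣAy_c = (1190.00)(7.00) + (3240.00)(104.00) + (520.00)(198.00) = 448250.00 mm³
x_c = 93615.00 / 4950.00 = 18.91 mm
y_c = 448250.00 / 4950.00 = 90.56 mm

x_c = 18.91 mm, y_c = 90.56 mm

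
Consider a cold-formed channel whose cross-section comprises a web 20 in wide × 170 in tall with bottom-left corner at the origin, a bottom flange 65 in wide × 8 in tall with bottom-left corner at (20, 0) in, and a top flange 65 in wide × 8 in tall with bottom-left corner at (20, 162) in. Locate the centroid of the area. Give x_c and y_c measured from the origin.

web: A = 20 × 170 = 3400.00, centroid at (10.00, 85.00).
bottom flange: A = 65 × 8 = 520.00, centroid at (52.50, 4.00).
top flange: A = 65 × 8 = 520.00, centroid at (52.50, 166.00).
ΣA = 4440.00 in², ΣAx_c = 88600.00 in³, ΣAy_c = 377400.00 in³.
x_c = 88600.00/4440.00 = 19.95 in; y_c = 377400.00/4440.00 = 85.00 in.

x_c = 19.95 in, y_c = 85.00 in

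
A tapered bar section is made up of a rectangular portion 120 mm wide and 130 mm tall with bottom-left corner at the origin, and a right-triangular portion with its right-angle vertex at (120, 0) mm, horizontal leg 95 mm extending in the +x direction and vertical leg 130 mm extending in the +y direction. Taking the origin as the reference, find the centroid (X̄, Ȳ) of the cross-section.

rectangular portion: A = 120 × 130 = 15600.00, centroid at (60.00, 65.00).
triangular portion: A = ½·95·130 = 6175.00, centroid at (151.67, 43.33).
ΣA = 21775.00 mm²
ΣAX̄ = (15600.00)(60.00) + (6175.00)(151.67) = 1872541.67 mm³
ΣAȲ = (15600.00)(65.00) + (6175.00)(43.33) = 1281583.33 mm³
X̄ = 1872541.67 / 21775.00 = 86.00 mm
Ȳ = 1281583.33 / 21775.00 = 58.86 mm

X̄ = 86.00 mm, Ȳ = 58.86 mm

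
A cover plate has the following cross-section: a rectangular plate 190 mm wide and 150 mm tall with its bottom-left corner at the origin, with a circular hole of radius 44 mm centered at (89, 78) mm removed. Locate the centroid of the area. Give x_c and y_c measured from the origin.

Part | A | x̄ᵢ | ȳᵢ | A·x̄ᵢ | A·ȳᵢ
plate | 28500.00 | 95.00 | 75.00 | 2707500.00 | 2137500.00
hole | -6082.12 | 89.00 | 78.00 | -541308.98 | -474405.62
Σ | 22417.88 |  |  | 2166191.02 | 1663094.38
x_c = 2166191.02 / 22417.88 = 96.63 mm
y_c = 1663094.38 / 22417.88 = 74.19 mm

x_c = 96.63 mm, y_c = 74.19 mm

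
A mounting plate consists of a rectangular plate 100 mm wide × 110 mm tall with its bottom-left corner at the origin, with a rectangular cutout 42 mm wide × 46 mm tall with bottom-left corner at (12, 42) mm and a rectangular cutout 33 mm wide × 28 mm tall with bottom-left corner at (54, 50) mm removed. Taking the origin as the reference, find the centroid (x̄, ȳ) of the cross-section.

x̄ = 51.71 mm, ȳ = 51.61 mm

Part | A | x̄ᵢ | ȳᵢ | A·x̄ᵢ | A·ȳᵢ
plate | 11000.00 | 50.00 | 55.00 | 550000.00 | 605000.00
hole 1 | -1932.00 | 33.00 | 65.00 | -63756.00 | -125580.00
hole 2 | -924.00 | 70.50 | 64.00 | -65142.00 | -59136.00
Σ | 8144.00 |  |  | 421102.00 | 420284.00
x̄ = 421102.00 / 8144.00 = 51.71 mm
ȳ = 420284.00 / 8144.00 = 51.61 mm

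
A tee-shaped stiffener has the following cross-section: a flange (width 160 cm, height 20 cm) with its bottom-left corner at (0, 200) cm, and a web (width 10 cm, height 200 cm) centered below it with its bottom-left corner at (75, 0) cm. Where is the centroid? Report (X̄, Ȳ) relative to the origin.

web: A = 10 × 200 = 2000.00, centroid at (80.00, 100.00).
flange: A = 160 × 20 = 3200.00, centroid at (80.00, 210.00).
ΣA = 5200.00 cm²
ΣAX̄ = (2000.00)(80.00) + (3200.00)(80.00) = 416000.00 cm³
ΣAȲ = (2000.00)(100.00) + (3200.00)(210.00) = 872000.00 cm³
X̄ = 416000.00 / 5200.00 = 80.00 cm
Ȳ = 872000.00 / 5200.00 = 167.69 cm

X̄ = 80.00 cm, Ȳ = 167.69 cm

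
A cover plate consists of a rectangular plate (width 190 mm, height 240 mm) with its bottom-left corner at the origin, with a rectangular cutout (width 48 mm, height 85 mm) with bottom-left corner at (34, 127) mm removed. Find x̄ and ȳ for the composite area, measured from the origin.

plate: A = 190 × 240 = 45600.00, centroid at (95.00, 120.00).
hole: A = −(48 × 85) = -4080.00, centroid at (58.00, 169.50).
ΣA = 41520.00 mm², ΣAx̄ = 4095360.00 mm³, ΣAȳ = 4780440.00 mm³.
x̄ = 4095360.00/41520.00 = 98.64 mm; ȳ = 4780440.00/41520.00 = 115.14 mm.

x̄ = 98.64 mm, ȳ = 115.14 mm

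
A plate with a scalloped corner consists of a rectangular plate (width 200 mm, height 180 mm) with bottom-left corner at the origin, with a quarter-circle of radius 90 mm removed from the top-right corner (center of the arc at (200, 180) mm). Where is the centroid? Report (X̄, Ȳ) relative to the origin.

Part | A | x̄ᵢ | ȳᵢ | A·x̄ᵢ | A·ȳᵢ
plate | 36000.00 | 100.00 | 90.00 | 3600000.00 | 3240000.00
removed quarter-circle | -6361.73 | 161.80 | 141.80 | -1029345.02 | -902110.52
Σ | 29638.27 |  |  | 2570654.98 | 2337889.48
X̄ = 2570654.98 / 29638.27 = 86.73 mm
Ȳ = 2337889.48 / 29638.27 = 78.88 mm

X̄ = 86.73 mm, Ȳ = 78.88 mm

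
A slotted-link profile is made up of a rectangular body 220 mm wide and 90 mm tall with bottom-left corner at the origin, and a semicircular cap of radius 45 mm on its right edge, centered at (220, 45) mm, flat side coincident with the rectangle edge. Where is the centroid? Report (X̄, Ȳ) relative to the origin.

Part | A | x̄ᵢ | ȳᵢ | A·x̄ᵢ | A·ȳᵢ
rectangular body | 19800.00 | 110.00 | 45.00 | 2178000.00 | 891000.00
semicircular end | 3180.86 | 239.10 | 45.00 | 760539.76 | 143138.82
Σ | 22980.86 |  |  | 2938539.76 | 1034138.82
X̄ = 2938539.76 / 22980.86 = 127.87 mm
Ȳ = 1034138.82 / 22980.86 = 45.00 mm

X̄ = 127.87 mm, Ȳ = 45.00 mm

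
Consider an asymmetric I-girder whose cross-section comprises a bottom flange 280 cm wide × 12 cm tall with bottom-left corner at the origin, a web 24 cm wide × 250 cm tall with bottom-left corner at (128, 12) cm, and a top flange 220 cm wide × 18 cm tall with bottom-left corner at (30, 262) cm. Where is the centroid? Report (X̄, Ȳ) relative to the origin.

bottom flange: A = 280 × 12 = 3360.00, centroid at (140.00, 6.00).
web: A = 24 × 250 = 6000.00, centroid at (140.00, 137.00).
top flange: A = 220 × 18 = 3960.00, centroid at (140.00, 271.00).
ΣA = 13320.00 cm²
ΣAX̄ = (3360.00)(140.00) + (6000.00)(140.00) + (3960.00)(140.00) = 1864800.00 cm³
ΣAȲ = (3360.00)(6.00) + (6000.00)(137.00) + (3960.00)(271.00) = 1915320.00 cm³
X̄ = 1864800.00 / 13320.00 = 140.00 cm
Ȳ = 1915320.00 / 13320.00 = 143.79 cm

X̄ = 140.00 cm, Ȳ = 143.79 cm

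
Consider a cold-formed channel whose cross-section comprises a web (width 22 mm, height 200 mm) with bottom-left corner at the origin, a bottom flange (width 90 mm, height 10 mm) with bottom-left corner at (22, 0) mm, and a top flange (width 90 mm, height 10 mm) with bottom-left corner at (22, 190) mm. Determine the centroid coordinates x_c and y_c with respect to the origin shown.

Part | A | x̄ᵢ | ȳᵢ | A·x̄ᵢ | A·ȳᵢ
web | 4400.00 | 11.00 | 100.00 | 48400.00 | 440000.00
bottom flange | 900.00 | 67.00 | 5.00 | 60300.00 | 4500.00
top flange | 900.00 | 67.00 | 195.00 | 60300.00 | 175500.00
Σ | 6200.00 |  |  | 169000.00 | 620000.00
x_c = 169000.00 / 6200.00 = 27.26 mm
y_c = 620000.00 / 6200.00 = 100.00 mm

x_c = 27.26 mm, y_c = 100.00 mm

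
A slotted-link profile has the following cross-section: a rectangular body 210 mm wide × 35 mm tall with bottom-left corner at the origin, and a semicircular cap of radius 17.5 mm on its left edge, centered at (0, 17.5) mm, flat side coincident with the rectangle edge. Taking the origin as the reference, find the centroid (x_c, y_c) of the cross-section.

rectangular body: A = 210 × 35 = 7350.00, centroid at (105.00, 17.50).
semicircular end: A = ½π·17.5² = 481.06, centroid at (-7.43, 17.50).
ΣA = 7831.06 mm², ΣAx_c = 768177.08 mm³, ΣAy_c = 137043.49 mm³.
x_c = 768177.08/7831.06 = 98.09 mm; y_c = 137043.49/7831.06 = 17.50 mm.

x_c = 98.09 mm, y_c = 17.50 mm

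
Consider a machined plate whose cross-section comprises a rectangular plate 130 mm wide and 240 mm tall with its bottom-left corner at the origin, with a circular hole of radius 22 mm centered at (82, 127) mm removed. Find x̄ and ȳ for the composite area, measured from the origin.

x̄ = 64.13 mm, ȳ = 119.64 mm

plate: A = 130 × 240 = 31200.00, centroid at (65.00, 120.00).
hole: A = −π·22² = -1520.53, centroid at (82.00, 127.00).
ΣA = 29679.47 mm²
ΣAx̄ = (31200.00)(65.00) + (-1520.53)(82.00) = 1903316.47 mm³
ΣAȳ = (31200.00)(120.00) + (-1520.53)(127.00) = 3550892.58 mm³
x̄ = 1903316.47 / 29679.47 = 64.13 mm
ȳ = 3550892.58 / 29679.47 = 119.64 mm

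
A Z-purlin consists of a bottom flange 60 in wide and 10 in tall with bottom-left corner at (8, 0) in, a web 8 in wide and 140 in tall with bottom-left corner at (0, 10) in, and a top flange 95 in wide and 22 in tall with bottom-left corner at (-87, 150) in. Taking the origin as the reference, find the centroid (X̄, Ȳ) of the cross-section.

X̄ = -14.51 in, Ȳ = 112.62 in

Part | A | x̄ᵢ | ȳᵢ | A·x̄ᵢ | A·ȳᵢ
bottom flange | 600.00 | 38.00 | 5.00 | 22800.00 | 3000.00
web | 1120.00 | 4.00 | 80.00 | 4480.00 | 89600.00
top flange | 2090.00 | -39.50 | 161.00 | -82555.00 | 336490.00
Σ | 3810.00 |  |  | -55275.00 | 429090.00
X̄ = -55275.00 / 3810.00 = -14.51 in
Ȳ = 429090.00 / 3810.00 = 112.62 in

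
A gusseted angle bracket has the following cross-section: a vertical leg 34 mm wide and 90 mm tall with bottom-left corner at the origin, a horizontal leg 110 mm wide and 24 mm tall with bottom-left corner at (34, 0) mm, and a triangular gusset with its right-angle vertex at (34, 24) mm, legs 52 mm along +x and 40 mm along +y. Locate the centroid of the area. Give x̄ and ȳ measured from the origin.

vertical leg: A = 34 × 90 = 3060.00, centroid at (17.00, 45.00).
horizontal leg: A = 110 × 24 = 2640.00, centroid at (89.00, 12.00).
gusset: A = ½·52·40 = 1040.00, centroid at (51.33, 37.33).
ΣA = 6740.00 mm²
ΣAx̄ = (3060.00)(17.00) + (2640.00)(89.00) + (1040.00)(51.33) = 340366.67 mm³
ΣAȳ = (3060.00)(45.00) + (2640.00)(12.00) + (1040.00)(37.33) = 208206.67 mm³
x̄ = 340366.67 / 6740.00 = 50.50 mm
ȳ = 208206.67 / 6740.00 = 30.89 mm

x̄ = 50.50 mm, ȳ = 30.89 mm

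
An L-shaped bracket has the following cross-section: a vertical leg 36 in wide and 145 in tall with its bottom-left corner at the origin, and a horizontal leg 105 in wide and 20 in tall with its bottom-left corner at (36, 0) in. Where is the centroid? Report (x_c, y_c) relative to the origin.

x_c = 38.23 in, y_c = 54.57 in

vertical leg: A = 36 × 145 = 5220.00, centroid at (18.00, 72.50).
horizontal leg: A = 105 × 20 = 2100.00, centroid at (88.50, 10.00).
ΣA = 7320.00 in², ΣAx_c = 279810.00 in³, ΣAy_c = 399450.00 in³.
x_c = 279810.00/7320.00 = 38.23 in; y_c = 399450.00/7320.00 = 54.57 in.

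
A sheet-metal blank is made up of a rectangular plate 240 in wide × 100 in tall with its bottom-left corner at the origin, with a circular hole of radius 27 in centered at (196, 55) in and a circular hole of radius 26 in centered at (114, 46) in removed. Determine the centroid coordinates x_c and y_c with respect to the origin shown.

x_c = 111.76 in, y_c = 49.85 in

Part | A | x̄ᵢ | ȳᵢ | A·x̄ᵢ | A·ȳᵢ
plate | 24000.00 | 120.00 | 50.00 | 2880000.00 | 1200000.00
hole 1 | -2290.22 | 196.00 | 55.00 | -448883.32 | -125962.16
hole 2 | -2123.72 | 114.00 | 46.00 | -242103.70 | -97690.97
Σ | 19586.06 |  |  | 2189012.98 | 976346.88
x_c = 2189012.98 / 19586.06 = 111.76 in
y_c = 976346.88 / 19586.06 = 49.85 in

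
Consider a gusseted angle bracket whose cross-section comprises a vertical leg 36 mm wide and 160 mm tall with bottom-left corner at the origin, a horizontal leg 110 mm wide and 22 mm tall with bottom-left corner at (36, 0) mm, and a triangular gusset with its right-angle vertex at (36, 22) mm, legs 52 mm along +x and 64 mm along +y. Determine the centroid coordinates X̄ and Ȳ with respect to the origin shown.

vertical leg: A = 36 × 160 = 5760.00, centroid at (18.00, 80.00).
horizontal leg: A = 110 × 22 = 2420.00, centroid at (91.00, 11.00).
gusset: A = ½·52·64 = 1664.00, centroid at (53.33, 43.33).
ΣA = 9844.00 mm², ΣAX̄ = 412646.67 mm³, ΣAȲ = 559526.67 mm³.
X̄ = 412646.67/9844.00 = 41.92 mm; Ȳ = 559526.67/9844.00 = 56.84 mm.

X̄ = 41.92 mm, Ȳ = 56.84 mm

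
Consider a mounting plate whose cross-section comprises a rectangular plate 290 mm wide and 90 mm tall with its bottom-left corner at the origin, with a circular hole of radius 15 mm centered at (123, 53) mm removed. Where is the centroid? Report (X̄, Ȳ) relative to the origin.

X̄ = 145.61 mm, Ȳ = 44.78 mm

plate: A = 290 × 90 = 26100.00, centroid at (145.00, 45.00).
hole: A = −π·15² = -706.86, centroid at (123.00, 53.00).
ΣA = 25393.14 mm²
ΣAX̄ = (26100.00)(145.00) + (-706.86)(123.00) = 3697556.42 mm³
ΣAȲ = (26100.00)(45.00) + (-706.86)(53.00) = 1137036.51 mm³
X̄ = 3697556.42 / 25393.14 = 145.61 mm
Ȳ = 1137036.51 / 25393.14 = 44.78 mm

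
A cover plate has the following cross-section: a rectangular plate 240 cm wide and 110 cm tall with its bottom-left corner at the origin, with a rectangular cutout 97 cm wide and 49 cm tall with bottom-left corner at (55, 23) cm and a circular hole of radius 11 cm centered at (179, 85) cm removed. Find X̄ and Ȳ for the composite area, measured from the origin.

X̄ = 122.63 cm, Ȳ = 56.14 cm

plate: A = 240 × 110 = 26400.00, centroid at (120.00, 55.00).
hole 1: A = −(97 × 49) = -4753.00, centroid at (103.50, 47.50).
hole 2: A = −π·11² = -380.13, centroid at (179.00, 85.00).
ΣA = 21266.87 cm², ΣAX̄ = 2608020.74 cm³, ΣAȲ = 1193921.22 cm³.
X̄ = 2608020.74/21266.87 = 122.63 cm; Ȳ = 1193921.22/21266.87 = 56.14 cm.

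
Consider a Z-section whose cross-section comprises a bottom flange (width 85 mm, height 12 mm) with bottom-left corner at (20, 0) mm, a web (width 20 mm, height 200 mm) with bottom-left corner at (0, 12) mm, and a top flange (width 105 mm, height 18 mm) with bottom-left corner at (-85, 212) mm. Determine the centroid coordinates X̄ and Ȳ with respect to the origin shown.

bottom flange: A = 85 × 12 = 1020.00, centroid at (62.50, 6.00).
web: A = 20 × 200 = 4000.00, centroid at (10.00, 112.00).
top flange: A = 105 × 18 = 1890.00, centroid at (-32.50, 221.00).
ΣA = 6910.00 mm², ΣAX̄ = 42325.00 mm³, ΣAȲ = 871810.00 mm³.
X̄ = 42325.00/6910.00 = 6.13 mm; Ȳ = 871810.00/6910.00 = 126.17 mm.

X̄ = 6.13 mm, Ȳ = 126.17 mm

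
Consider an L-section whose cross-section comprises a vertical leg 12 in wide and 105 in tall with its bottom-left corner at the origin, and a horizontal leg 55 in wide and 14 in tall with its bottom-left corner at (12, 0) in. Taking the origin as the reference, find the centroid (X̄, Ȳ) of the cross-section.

Part | A | x̄ᵢ | ȳᵢ | A·x̄ᵢ | A·ȳᵢ
vertical leg | 1260.00 | 6.00 | 52.50 | 7560.00 | 66150.00
horizontal leg | 770.00 | 39.50 | 7.00 | 30415.00 | 5390.00
Σ | 2030.00 |  |  | 37975.00 | 71540.00
X̄ = 37975.00 / 2030.00 = 18.71 in
Ȳ = 71540.00 / 2030.00 = 35.24 in

X̄ = 18.71 in, Ȳ = 35.24 in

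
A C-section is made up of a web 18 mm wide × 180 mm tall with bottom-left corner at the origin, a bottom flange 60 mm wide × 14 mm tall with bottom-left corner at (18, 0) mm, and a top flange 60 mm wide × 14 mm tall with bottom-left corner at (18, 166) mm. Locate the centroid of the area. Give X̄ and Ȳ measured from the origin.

X̄ = 22.32 mm, Ȳ = 90.00 mm

web: A = 18 × 180 = 3240.00, centroid at (9.00, 90.00).
bottom flange: A = 60 × 14 = 840.00, centroid at (48.00, 7.00).
top flange: A = 60 × 14 = 840.00, centroid at (48.00, 173.00).
ΣA = 4920.00 mm²
ΣAX̄ = (3240.00)(9.00) + (840.00)(48.00) + (840.00)(48.00) = 109800.00 mm³
ΣAȲ = (3240.00)(90.00) + (840.00)(7.00) + (840.00)(173.00) = 442800.00 mm³
X̄ = 109800.00 / 4920.00 = 22.32 mm
Ȳ = 442800.00 / 4920.00 = 90.00 mm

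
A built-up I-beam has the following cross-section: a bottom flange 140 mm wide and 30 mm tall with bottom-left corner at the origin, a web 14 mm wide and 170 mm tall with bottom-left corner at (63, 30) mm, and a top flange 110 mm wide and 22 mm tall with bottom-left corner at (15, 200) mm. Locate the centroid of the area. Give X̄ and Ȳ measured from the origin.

Part | A | x̄ᵢ | ȳᵢ | A·x̄ᵢ | A·ȳᵢ
bottom flange | 4200.00 | 70.00 | 15.00 | 294000.00 | 63000.00
web | 2380.00 | 70.00 | 115.00 | 166600.00 | 273700.00
top flange | 2420.00 | 70.00 | 211.00 | 169400.00 | 510620.00
Σ | 9000.00 |  |  | 630000.00 | 847320.00
X̄ = 630000.00 / 9000.00 = 70.00 mm
Ȳ = 847320.00 / 9000.00 = 94.15 mm

X̄ = 70.00 mm, Ȳ = 94.15 mm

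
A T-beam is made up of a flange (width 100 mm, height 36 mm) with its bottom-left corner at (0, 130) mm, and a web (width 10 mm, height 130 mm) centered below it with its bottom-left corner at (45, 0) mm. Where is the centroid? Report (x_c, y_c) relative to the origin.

x_c = 50.00 mm, y_c = 125.98 mm

web: A = 10 × 130 = 1300.00, centroid at (50.00, 65.00).
flange: A = 100 × 36 = 3600.00, centroid at (50.00, 148.00).
ΣA = 4900.00 mm²
ΣAx_c = (1300.00)(50.00) + (3600.00)(50.00) = 245000.00 mm³
ΣAy_c = (1300.00)(65.00) + (3600.00)(148.00) = 617300.00 mm³
x_c = 245000.00 / 4900.00 = 50.00 mm
y_c = 617300.00 / 4900.00 = 125.98 mm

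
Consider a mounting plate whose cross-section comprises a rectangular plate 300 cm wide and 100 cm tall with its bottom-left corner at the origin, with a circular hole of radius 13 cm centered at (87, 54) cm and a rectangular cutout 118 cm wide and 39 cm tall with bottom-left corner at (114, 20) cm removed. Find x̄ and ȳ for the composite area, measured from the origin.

x̄ = 147.09 cm, ȳ = 51.86 cm

plate: A = 300 × 100 = 30000.00, centroid at (150.00, 50.00).
hole 1: A = −π·13² = -530.93, centroid at (87.00, 54.00).
hole 2: A = −(118 × 39) = -4602.00, centroid at (173.00, 39.50).
ΣA = 24867.07 cm², ΣAx̄ = 3657663.16 cm³, ΣAȳ = 1289550.83 cm³.
x̄ = 3657663.16/24867.07 = 147.09 cm; ȳ = 1289550.83/24867.07 = 51.86 cm.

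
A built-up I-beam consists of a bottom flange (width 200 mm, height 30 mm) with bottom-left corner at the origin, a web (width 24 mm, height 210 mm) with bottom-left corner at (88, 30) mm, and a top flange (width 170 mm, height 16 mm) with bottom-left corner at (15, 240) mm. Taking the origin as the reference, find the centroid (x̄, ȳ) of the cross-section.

bottom flange: A = 200 × 30 = 6000.00, centroid at (100.00, 15.00).
web: A = 24 × 210 = 5040.00, centroid at (100.00, 135.00).
top flange: A = 170 × 16 = 2720.00, centroid at (100.00, 248.00).
ΣA = 13760.00 mm², ΣAx̄ = 1376000.00 mm³, ΣAȳ = 1444960.00 mm³.
x̄ = 1376000.00/13760.00 = 100.00 mm; ȳ = 1444960.00/13760.00 = 105.01 mm.

x̄ = 100.00 mm, ȳ = 105.01 mm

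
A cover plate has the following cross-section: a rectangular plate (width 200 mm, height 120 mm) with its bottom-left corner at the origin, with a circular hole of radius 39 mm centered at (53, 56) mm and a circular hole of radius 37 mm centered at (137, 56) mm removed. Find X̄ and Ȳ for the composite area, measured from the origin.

Part | A | x̄ᵢ | ȳᵢ | A·x̄ᵢ | A·ȳᵢ
plate | 24000.00 | 100.00 | 60.00 | 2400000.00 | 1440000.00
hole 1 | -4778.36 | 53.00 | 56.00 | -253253.21 | -267588.30
hole 2 | -4300.84 | 137.00 | 56.00 | -589215.13 | -240847.06
Σ | 14920.80 |  |  | 1557531.66 | 931564.64
X̄ = 1557531.66 / 14920.80 = 104.39 mm
Ȳ = 931564.64 / 14920.80 = 62.43 mm

X̄ = 104.39 mm, Ȳ = 62.43 mm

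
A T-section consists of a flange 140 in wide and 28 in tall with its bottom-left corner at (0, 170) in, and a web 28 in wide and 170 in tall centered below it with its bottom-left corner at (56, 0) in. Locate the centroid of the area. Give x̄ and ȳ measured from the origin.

x̄ = 70.00 in, ȳ = 129.71 in

Part | A | x̄ᵢ | ȳᵢ | A·x̄ᵢ | A·ȳᵢ
web | 4760.00 | 70.00 | 85.00 | 333200.00 | 404600.00
flange | 3920.00 | 70.00 | 184.00 | 274400.00 | 721280.00
Σ | 8680.00 |  |  | 607600.00 | 1125880.00
x̄ = 607600.00 / 8680.00 = 70.00 in
ȳ = 1125880.00 / 8680.00 = 129.71 in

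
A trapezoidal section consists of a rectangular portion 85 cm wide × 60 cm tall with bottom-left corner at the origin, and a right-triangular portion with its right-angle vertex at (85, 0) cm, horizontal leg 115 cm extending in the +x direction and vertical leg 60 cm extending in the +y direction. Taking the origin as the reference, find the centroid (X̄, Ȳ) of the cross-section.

X̄ = 75.12 cm, Ȳ = 25.96 cm

rectangular portion: A = 85 × 60 = 5100.00, centroid at (42.50, 30.00).
triangular portion: A = ½·115·60 = 3450.00, centroid at (123.33, 20.00).
ΣA = 8550.00 cm²
ΣAX̄ = (5100.00)(42.50) + (3450.00)(123.33) = 642250.00 cm³
ΣAȲ = (5100.00)(30.00) + (3450.00)(20.00) = 222000.00 cm³
X̄ = 642250.00 / 8550.00 = 75.12 cm
Ȳ = 222000.00 / 8550.00 = 25.96 cm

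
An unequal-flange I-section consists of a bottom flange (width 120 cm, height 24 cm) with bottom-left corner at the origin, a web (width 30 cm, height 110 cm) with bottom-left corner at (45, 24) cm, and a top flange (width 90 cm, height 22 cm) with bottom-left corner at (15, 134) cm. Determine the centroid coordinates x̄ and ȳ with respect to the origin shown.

x̄ = 60.00 cm, ȳ = 71.37 cm

bottom flange: A = 120 × 24 = 2880.00, centroid at (60.00, 12.00).
web: A = 30 × 110 = 3300.00, centroid at (60.00, 79.00).
top flange: A = 90 × 22 = 1980.00, centroid at (60.00, 145.00).
ΣA = 8160.00 cm²
ΣAx̄ = (2880.00)(60.00) + (3300.00)(60.00) + (1980.00)(60.00) = 489600.00 cm³
ΣAȳ = (2880.00)(12.00) + (3300.00)(79.00) + (1980.00)(145.00) = 582360.00 cm³
x̄ = 489600.00 / 8160.00 = 60.00 cm
ȳ = 582360.00 / 8160.00 = 71.37 cm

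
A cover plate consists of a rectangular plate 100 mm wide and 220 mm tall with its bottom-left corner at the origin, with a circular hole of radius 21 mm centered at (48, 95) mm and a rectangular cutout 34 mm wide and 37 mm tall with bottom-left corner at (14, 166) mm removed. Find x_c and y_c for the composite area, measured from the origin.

x_c = 51.38 mm, y_c = 106.23 mm

plate: A = 100 × 220 = 22000.00, centroid at (50.00, 110.00).
hole 1: A = −π·21² = -1385.44, centroid at (48.00, 95.00).
hole 2: A = −(34 × 37) = -1258.00, centroid at (31.00, 184.50).
ΣA = 19356.56 mm²
ΣAx_c = (22000.00)(50.00) + (-1385.44)(48.00) + (-1258.00)(31.00) = 994500.77 mm³
ΣAy_c = (22000.00)(110.00) + (-1385.44)(95.00) + (-1258.00)(184.50) = 2056281.98 mm³
x_c = 994500.77 / 19356.56 = 51.38 mm
y_c = 2056281.98 / 19356.56 = 106.23 mm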